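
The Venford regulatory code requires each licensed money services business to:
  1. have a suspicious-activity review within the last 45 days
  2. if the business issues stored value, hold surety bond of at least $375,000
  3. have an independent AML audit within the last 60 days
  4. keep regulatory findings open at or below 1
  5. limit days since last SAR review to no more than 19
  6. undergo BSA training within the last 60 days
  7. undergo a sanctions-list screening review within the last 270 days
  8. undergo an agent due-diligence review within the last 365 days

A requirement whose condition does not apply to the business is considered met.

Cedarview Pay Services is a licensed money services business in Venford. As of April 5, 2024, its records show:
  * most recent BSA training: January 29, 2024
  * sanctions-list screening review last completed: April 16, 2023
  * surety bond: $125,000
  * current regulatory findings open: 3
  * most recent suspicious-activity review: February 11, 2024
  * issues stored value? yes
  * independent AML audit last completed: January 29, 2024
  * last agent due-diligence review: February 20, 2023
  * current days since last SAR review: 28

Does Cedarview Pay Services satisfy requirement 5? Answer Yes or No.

No

5. days since last SAR review 28 > 19 → not met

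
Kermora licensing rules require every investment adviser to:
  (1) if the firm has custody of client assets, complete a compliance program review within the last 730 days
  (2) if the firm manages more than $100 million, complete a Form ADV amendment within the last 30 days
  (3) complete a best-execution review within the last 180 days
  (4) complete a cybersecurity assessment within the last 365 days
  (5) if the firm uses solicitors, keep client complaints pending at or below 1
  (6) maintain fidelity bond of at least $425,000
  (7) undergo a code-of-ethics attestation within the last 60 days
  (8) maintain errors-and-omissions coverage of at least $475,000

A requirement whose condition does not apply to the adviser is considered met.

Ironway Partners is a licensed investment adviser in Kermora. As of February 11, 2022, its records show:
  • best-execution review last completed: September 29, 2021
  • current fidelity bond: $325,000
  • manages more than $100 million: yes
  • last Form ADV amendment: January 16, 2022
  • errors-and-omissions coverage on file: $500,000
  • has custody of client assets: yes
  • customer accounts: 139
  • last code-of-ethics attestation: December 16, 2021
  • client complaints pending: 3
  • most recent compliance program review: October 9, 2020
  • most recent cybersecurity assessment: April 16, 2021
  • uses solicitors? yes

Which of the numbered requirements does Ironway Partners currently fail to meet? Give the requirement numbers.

1. condition 'has custody of client assets' holds; compliance program review 490 days ago vs limit 730 → met
2. condition 'manages more than $100 million' holds; Form ADV amendment 26 days ago vs limit 30 → met
3. best-execution review 135 days ago vs limit 180 → met
4. cybersecurity assessment 301 days ago vs limit 365 → met
5. condition 'uses solicitors' holds; client complaints pending 3 > 1 → not met
6. fidelity bond $325,000 < $425,000 → not met
7. code-of-ethics attestation 57 days ago vs limit 60 → met
8. errors-and-omissions coverage $500,000 ≥ $475,000 → met
Not met: 5, 6

5, 6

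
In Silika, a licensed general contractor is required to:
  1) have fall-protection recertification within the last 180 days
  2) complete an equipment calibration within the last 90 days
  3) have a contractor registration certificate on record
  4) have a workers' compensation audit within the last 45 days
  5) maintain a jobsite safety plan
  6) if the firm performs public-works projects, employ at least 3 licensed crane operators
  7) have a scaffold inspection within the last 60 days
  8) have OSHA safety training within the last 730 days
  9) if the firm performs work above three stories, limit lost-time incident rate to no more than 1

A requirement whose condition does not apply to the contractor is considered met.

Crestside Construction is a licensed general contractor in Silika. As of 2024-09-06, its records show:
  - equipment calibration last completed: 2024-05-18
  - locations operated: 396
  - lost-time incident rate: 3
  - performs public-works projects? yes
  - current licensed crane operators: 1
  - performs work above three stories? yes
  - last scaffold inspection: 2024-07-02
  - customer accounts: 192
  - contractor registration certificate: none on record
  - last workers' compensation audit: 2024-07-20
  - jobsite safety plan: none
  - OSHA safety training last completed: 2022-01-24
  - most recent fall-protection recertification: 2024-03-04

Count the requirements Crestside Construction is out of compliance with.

1. fall-protection recertification 186 days ago vs limit 180 → not met
2. equipment calibration 111 days ago vs limit 90 → not met
3. contractor registration certificate absent → not met
4. workers' compensation audit 48 days ago vs limit 45 → not met
5. jobsite safety plan absent → not met
6. condition 'performs public-works projects' holds; licensed crane operators 1 < 3 → not met
7. scaffold inspection 66 days ago vs limit 60 → not met
8. OSHA safety training 956 days ago vs limit 730 → not met
9. condition 'performs work above three stories' holds; lost-time incident rate 3 > 1 → not met
Not met: 9 of 9

9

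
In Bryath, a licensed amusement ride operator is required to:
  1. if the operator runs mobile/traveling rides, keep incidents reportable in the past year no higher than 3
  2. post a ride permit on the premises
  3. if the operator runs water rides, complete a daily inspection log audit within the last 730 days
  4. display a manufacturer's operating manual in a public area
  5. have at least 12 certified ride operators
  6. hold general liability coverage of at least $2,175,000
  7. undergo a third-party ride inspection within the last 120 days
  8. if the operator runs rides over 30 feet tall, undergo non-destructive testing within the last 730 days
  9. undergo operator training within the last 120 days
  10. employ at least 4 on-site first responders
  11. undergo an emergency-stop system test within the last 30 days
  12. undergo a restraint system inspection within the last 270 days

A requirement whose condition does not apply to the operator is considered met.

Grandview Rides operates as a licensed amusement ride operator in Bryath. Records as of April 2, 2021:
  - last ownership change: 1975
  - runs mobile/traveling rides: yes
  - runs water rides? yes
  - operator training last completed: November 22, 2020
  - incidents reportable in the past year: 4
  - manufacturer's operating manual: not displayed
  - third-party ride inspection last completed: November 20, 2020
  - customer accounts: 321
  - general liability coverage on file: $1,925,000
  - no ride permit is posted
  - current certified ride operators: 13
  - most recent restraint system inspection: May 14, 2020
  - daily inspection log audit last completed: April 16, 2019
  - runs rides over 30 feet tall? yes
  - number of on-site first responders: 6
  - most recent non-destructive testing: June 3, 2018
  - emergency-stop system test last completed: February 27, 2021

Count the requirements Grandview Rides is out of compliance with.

1. condition 'runs mobile/traveling rides' holds; incidents reportable in the past year 4 > 3 → not met
2. ride permit absent → not met
3. condition 'runs water rides' holds; daily inspection log audit 717 days ago vs limit 730 → met
4. manufacturer's operating manual absent → not met
5. certified ride operators 13 ≥ 12 → met
6. general liability coverage $1,925,000 < $2,175,000 → not met
7. third-party ride inspection 133 days ago vs limit 120 → not met
8. condition 'runs rides over 30 feet tall' holds; non-destructive testing 1034 days ago vs limit 730 → not met
9. operator training 131 days ago vs limit 120 → not met
10. on-site first responders 6 ≥ 4 → met
11. emergency-stop system test 34 days ago vs limit 30 → not met
12. restraint system inspection 323 days ago vs limit 270 → not met
Not met: 9 of 12

9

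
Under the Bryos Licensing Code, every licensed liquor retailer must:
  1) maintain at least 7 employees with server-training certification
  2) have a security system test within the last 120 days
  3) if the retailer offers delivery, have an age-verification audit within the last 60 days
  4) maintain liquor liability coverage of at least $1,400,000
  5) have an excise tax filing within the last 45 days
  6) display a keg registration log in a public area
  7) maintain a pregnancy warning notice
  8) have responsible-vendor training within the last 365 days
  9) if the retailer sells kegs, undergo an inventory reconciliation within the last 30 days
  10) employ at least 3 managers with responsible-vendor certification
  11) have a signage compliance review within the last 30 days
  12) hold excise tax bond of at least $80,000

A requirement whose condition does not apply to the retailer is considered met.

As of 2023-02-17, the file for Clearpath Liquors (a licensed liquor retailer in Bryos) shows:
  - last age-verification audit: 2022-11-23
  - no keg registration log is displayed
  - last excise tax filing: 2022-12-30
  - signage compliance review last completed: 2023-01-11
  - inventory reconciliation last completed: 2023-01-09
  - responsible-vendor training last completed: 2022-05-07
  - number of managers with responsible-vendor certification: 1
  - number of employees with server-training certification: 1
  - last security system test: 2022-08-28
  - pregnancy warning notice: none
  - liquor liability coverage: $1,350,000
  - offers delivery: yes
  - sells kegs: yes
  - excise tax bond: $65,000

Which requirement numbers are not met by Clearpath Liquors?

1, 2, 3, 4, 5, 6, 7, 9, 10, 11, 12

1. employees with server-training certification 1 < 7 → not met
2. security system test 173 days ago vs limit 120 → not met
3. condition 'offers delivery' holds; age-verification audit 86 days ago vs limit 60 → not met
4. liquor liability coverage $1,350,000 < $1,400,000 → not met
5. excise tax filing 49 days ago vs limit 45 → not met
6. keg registration log absent → not met
7. pregnancy warning notice absent → not met
8. responsible-vendor training 286 days ago vs limit 365 → met
9. condition 'sells kegs' holds; inventory reconciliation 39 days ago vs limit 30 → not met
10. managers with responsible-vendor certification 1 < 3 → not met
11. signage compliance review 37 days ago vs limit 30 → not met
12. excise tax bond $65,000 < $80,000 → not met
Not met: 1, 2, 3, 4, 5, 6, 7, 9, 10, 11, 12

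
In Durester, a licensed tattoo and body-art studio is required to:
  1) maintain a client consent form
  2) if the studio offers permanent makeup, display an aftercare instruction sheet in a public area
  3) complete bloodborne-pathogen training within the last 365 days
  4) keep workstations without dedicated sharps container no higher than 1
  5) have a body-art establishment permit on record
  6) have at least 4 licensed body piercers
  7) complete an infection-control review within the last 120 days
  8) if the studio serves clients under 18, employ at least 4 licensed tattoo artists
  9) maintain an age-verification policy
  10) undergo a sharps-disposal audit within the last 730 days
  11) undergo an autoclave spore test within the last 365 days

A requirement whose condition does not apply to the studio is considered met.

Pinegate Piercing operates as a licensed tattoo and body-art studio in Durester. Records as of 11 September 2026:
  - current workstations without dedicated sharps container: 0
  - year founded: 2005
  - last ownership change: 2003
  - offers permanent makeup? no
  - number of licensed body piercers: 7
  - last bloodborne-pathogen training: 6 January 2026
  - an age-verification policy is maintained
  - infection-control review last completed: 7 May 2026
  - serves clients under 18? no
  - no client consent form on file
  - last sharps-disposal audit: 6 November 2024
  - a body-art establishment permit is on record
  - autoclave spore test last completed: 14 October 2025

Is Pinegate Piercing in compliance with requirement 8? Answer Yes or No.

8. condition 'serves clients under 18' does not hold → requirement n/a → met

Yes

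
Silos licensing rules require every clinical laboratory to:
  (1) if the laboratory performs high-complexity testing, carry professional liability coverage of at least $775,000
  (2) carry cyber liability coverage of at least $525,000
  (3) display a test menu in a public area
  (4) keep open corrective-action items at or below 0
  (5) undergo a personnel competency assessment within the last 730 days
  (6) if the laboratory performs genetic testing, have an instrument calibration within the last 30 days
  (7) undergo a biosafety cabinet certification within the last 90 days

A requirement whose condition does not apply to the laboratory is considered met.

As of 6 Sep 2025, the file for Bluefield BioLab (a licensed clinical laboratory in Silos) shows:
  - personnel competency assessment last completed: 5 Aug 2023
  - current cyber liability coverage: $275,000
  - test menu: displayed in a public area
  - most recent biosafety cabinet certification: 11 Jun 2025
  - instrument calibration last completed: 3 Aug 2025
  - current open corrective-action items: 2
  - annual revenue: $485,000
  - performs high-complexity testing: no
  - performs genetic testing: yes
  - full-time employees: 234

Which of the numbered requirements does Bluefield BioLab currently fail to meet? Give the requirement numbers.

1. condition 'performs high-complexity testing' does not hold → requirement n/a → met
2. cyber liability coverage $275,000 < $525,000 → not met
3. test menu present → met
4. open corrective-action items 2 > 0 → not met
5. personnel competency assessment 763 days ago vs limit 730 → not met
6. condition 'performs genetic testing' holds; instrument calibration 34 days ago vs limit 30 → not met
7. biosafety cabinet certification 87 days ago vs limit 90 → met
Not met: 2, 4, 5, 6

2, 4, 5, 6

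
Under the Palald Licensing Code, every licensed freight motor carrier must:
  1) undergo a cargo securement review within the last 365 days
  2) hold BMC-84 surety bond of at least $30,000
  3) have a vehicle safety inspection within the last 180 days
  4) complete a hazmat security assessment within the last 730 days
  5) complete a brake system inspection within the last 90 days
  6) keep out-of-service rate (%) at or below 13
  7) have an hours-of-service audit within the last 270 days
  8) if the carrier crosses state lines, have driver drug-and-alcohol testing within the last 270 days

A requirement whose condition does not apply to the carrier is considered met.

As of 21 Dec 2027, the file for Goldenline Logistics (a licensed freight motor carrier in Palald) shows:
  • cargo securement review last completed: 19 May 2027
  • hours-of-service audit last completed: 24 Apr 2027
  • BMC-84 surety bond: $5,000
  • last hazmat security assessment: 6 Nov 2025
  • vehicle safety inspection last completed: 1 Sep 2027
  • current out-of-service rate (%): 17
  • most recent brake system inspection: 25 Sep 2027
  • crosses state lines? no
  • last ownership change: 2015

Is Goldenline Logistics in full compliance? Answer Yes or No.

No

1. cargo securement review 216 days ago vs limit 365 → met
2. BMC-84 surety bond $5,000 < $30,000 → not met
3. vehicle safety inspection 111 days ago vs limit 180 → met
4. hazmat security assessment 775 days ago vs limit 730 → not met
5. brake system inspection 87 days ago vs limit 90 → met
6. out-of-service rate (%) 17 > 13 → not met
7. hours-of-service audit 241 days ago vs limit 270 → met
8. condition 'crosses state lines' does not hold → requirement n/a → met
Not met: 2, 4, 6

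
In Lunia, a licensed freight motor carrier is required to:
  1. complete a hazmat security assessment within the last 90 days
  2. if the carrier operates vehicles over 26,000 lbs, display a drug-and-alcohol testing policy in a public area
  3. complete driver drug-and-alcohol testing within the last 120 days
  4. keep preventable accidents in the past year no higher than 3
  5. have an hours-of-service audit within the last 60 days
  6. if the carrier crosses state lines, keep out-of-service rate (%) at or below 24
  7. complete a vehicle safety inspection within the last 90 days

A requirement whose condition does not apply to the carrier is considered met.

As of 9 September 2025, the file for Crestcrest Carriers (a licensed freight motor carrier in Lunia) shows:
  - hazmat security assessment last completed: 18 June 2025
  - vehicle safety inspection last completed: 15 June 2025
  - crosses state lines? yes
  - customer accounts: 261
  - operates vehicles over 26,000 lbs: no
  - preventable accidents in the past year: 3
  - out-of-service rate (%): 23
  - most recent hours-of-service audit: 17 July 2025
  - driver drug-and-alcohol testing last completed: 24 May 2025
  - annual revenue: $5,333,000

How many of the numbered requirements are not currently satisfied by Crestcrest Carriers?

1. hazmat security assessment 83 days ago vs limit 90 → met
2. condition 'operates vehicles over 26,000 lbs' does not hold → requirement n/a → met
3. driver drug-and-alcohol testing 108 days ago vs limit 120 → met
4. preventable accidents in the past year 3 ≤ 3 → met
5. hours-of-service audit 54 days ago vs limit 60 → met
6. condition 'crosses state lines' holds; out-of-service rate (%) 23 ≤ 24 → met
7. vehicle safety inspection 86 days ago vs limit 90 → met
Not met: 0 of 7

0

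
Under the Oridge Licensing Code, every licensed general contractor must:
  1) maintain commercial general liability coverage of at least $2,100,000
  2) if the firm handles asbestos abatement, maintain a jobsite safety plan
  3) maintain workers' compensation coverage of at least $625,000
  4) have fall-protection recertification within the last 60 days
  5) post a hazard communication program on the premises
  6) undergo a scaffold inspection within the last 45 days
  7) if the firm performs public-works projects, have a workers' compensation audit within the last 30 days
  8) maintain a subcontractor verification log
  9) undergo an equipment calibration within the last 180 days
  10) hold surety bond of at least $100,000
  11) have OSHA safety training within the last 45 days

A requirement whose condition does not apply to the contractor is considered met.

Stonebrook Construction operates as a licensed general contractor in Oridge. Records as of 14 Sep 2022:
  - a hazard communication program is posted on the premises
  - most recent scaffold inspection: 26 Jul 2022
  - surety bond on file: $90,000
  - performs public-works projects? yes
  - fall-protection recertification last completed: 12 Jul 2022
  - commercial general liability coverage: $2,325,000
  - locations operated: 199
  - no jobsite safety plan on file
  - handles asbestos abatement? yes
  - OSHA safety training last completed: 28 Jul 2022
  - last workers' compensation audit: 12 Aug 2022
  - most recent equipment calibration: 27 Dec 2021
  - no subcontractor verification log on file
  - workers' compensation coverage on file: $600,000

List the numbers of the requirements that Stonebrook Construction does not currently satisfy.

1. commercial general liability coverage $2,325,000 ≥ $2,100,000 → met
2. condition 'handles asbestos abatement' holds; jobsite safety plan absent → not met
3. workers' compensation coverage $600,000 < $625,000 → not met
4. fall-protection recertification 64 days ago vs limit 60 → not met
5. hazard communication program present → met
6. scaffold inspection 50 days ago vs limit 45 → not met
7. condition 'performs public-works projects' holds; workers' compensation audit 33 days ago vs limit 30 → not met
8. subcontractor verification log absent → not met
9. equipment calibration 261 days ago vs limit 180 → not met
10. surety bond $90,000 < $100,000 → not met
11. OSHA safety training 48 days ago vs limit 45 → not met
Not met: 2, 3, 4, 6, 7, 8, 9, 10, 11

2, 3, 4, 6, 7, 8, 9, 10, 11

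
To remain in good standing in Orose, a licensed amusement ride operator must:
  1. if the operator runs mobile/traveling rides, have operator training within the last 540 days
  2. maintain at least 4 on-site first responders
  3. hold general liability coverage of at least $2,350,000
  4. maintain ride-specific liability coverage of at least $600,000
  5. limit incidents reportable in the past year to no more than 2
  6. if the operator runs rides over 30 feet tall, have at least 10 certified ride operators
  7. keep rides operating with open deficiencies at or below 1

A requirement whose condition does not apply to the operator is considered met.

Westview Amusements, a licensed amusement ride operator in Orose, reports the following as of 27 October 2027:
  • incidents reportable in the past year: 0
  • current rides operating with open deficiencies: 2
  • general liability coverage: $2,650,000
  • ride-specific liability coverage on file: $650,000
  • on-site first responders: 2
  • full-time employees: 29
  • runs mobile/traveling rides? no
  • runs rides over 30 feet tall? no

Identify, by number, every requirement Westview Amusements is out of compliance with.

2, 7

1. condition 'runs mobile/traveling rides' does not hold → requirement n/a → met
2. on-site first responders 2 < 4 → not met
3. general liability coverage $2,650,000 ≥ $2,350,000 → met
4. ride-specific liability coverage $650,000 ≥ $600,000 → met
5. incidents reportable in the past year 0 ≤ 2 → met
6. condition 'runs rides over 30 feet tall' does not hold → requirement n/a → met
7. rides operating with open deficiencies 2 > 1 → not met
Not met: 2, 7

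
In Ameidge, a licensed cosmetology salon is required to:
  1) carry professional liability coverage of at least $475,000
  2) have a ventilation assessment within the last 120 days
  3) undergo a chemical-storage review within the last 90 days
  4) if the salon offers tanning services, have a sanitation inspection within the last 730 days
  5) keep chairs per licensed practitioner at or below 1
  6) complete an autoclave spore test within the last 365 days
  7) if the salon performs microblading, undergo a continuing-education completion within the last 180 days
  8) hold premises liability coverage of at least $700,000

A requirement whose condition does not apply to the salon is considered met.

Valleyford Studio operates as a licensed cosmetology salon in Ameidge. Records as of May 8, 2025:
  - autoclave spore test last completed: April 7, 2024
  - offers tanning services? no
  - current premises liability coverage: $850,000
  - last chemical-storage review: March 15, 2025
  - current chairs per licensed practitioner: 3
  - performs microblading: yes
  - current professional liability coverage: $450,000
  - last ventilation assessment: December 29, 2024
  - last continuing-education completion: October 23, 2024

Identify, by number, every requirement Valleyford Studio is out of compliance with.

1. professional liability coverage $450,000 < $475,000 → not met
2. ventilation assessment 130 days ago vs limit 120 → not met
3. chemical-storage review 54 days ago vs limit 90 → met
4. condition 'offers tanning services' does not hold → requirement n/a → met
5. chairs per licensed practitioner 3 > 1 → not met
6. autoclave spore test 396 days ago vs limit 365 → not met
7. condition 'performs microblading' holds; continuing-education completion 197 days ago vs limit 180 → not met
8. premises liability coverage $850,000 ≥ $700,000 → met
Not met: 1, 2, 5, 6, 7

1, 2, 5, 6, 7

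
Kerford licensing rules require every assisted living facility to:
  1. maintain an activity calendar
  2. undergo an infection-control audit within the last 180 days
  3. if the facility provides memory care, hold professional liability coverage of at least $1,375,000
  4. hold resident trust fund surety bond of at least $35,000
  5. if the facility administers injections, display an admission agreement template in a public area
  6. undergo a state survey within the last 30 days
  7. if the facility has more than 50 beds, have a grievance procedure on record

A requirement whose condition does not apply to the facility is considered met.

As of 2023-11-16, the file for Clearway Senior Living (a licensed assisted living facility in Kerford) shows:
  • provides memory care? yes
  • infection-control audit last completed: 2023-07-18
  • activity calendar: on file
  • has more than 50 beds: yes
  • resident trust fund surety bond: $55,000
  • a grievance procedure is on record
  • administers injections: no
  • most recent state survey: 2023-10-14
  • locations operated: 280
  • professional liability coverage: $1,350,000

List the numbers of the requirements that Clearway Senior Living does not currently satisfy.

3, 6

1. activity calendar present → met
2. infection-control audit 121 days ago vs limit 180 → met
3. condition 'provides memory care' holds; professional liability coverage $1,350,000 < $1,375,000 → not met
4. resident trust fund surety bond $55,000 ≥ $35,000 → met
5. condition 'administers injections' does not hold → requirement n/a → met
6. state survey 33 days ago vs limit 30 → not met
7. condition 'has more than 50 beds' holds; grievance procedure present → met
Not met: 3, 6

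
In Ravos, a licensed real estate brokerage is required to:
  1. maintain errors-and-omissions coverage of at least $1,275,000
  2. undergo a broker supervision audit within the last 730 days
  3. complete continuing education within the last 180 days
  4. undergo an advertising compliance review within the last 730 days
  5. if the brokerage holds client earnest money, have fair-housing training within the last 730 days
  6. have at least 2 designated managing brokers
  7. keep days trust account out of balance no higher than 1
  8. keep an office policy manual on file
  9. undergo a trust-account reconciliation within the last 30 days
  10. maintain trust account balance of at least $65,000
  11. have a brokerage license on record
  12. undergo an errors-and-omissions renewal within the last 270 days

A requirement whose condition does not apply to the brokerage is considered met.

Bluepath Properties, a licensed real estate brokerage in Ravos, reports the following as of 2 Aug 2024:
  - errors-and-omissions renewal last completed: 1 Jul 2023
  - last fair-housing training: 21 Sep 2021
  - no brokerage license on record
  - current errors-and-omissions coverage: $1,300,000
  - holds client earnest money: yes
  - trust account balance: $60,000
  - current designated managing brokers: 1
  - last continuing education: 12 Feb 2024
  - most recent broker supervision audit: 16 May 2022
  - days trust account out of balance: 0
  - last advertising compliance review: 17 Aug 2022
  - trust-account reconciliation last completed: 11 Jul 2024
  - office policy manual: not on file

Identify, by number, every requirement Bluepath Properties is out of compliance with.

1. errors-and-omissions coverage $1,300,000 ≥ $1,275,000 → met
2. broker supervision audit 809 days ago vs limit 730 → not met
3. continuing education 172 days ago vs limit 180 → met
4. advertising compliance review 716 days ago vs limit 730 → met
5. condition 'holds client earnest money' holds; fair-housing training 1046 days ago vs limit 730 → not met
6. designated managing brokers 1 < 2 → not met
7. days trust account out of balance 0 ≤ 1 → met
8. office policy manual absent → not met
9. trust-account reconciliation 22 days ago vs limit 30 → met
10. trust account balance $60,000 < $65,000 → not met
11. brokerage license absent → not met
12. errors-and-omissions renewal 398 days ago vs limit 270 → not met
Not met: 2, 5, 6, 8, 10, 11, 12

2, 5, 6, 8, 10, 11, 12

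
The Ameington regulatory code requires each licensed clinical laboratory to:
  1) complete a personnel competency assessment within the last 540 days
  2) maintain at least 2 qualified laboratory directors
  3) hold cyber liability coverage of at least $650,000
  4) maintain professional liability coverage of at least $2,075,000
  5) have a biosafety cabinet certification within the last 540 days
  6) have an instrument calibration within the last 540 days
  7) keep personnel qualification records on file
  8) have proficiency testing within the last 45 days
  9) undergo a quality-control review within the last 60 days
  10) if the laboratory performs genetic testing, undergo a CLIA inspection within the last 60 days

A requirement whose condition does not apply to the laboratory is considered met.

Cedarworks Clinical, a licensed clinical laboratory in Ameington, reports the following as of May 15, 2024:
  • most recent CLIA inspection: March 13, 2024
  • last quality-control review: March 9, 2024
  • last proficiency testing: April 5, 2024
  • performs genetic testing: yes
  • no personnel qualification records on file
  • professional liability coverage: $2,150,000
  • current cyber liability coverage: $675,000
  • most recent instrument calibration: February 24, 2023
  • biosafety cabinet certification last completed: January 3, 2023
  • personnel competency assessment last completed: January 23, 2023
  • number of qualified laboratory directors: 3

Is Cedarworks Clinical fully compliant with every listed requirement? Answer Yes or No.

No

1. personnel competency assessment 478 days ago vs limit 540 → met
2. qualified laboratory directors 3 ≥ 2 → met
3. cyber liability coverage $675,000 ≥ $650,000 → met
4. professional liability coverage $2,150,000 ≥ $2,075,000 → met
5. biosafety cabinet certification 498 days ago vs limit 540 → met
6. instrument calibration 446 days ago vs limit 540 → met
7. personnel qualification records absent → not met
8. proficiency testing 40 days ago vs limit 45 → met
9. quality-control review 67 days ago vs limit 60 → not met
10. condition 'performs genetic testing' holds; CLIA inspection 63 days ago vs limit 60 → not met
Not met: 7, 9, 10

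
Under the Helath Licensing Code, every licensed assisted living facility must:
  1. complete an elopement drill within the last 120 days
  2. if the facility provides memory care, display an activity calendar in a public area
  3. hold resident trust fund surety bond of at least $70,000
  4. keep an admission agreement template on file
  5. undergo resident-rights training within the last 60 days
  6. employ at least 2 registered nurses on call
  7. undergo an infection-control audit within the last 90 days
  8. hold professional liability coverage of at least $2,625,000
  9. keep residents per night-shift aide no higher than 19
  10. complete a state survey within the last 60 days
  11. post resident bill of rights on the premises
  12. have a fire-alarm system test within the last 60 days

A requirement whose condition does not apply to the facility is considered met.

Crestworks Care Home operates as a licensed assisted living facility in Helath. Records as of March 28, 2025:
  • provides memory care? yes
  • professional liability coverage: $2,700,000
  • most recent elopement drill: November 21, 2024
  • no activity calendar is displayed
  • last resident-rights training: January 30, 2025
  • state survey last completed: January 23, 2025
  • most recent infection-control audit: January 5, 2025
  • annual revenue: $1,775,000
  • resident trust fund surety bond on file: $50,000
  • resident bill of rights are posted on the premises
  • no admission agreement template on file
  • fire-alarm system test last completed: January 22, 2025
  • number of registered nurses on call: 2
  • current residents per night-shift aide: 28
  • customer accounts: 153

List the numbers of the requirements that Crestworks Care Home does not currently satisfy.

1. elopement drill 127 days ago vs limit 120 → not met
2. condition 'provides memory care' holds; activity calendar absent → not met
3. resident trust fund surety bond $50,000 < $70,000 → not met
4. admission agreement template absent → not met
5. resident-rights training 57 days ago vs limit 60 → met
6. registered nurses on call 2 ≥ 2 → met
7. infection-control audit 82 days ago vs limit 90 → met
8. professional liability coverage $2,700,000 ≥ $2,625,000 → met
9. residents per night-shift aide 28 > 19 → not met
10. state survey 64 days ago vs limit 60 → not met
11. resident bill of rights present → met
12. fire-alarm system test 65 days ago vs limit 60 → not met
Not met: 1, 2, 3, 4, 9, 10, 12

1, 2, 3, 4, 9, 10, 12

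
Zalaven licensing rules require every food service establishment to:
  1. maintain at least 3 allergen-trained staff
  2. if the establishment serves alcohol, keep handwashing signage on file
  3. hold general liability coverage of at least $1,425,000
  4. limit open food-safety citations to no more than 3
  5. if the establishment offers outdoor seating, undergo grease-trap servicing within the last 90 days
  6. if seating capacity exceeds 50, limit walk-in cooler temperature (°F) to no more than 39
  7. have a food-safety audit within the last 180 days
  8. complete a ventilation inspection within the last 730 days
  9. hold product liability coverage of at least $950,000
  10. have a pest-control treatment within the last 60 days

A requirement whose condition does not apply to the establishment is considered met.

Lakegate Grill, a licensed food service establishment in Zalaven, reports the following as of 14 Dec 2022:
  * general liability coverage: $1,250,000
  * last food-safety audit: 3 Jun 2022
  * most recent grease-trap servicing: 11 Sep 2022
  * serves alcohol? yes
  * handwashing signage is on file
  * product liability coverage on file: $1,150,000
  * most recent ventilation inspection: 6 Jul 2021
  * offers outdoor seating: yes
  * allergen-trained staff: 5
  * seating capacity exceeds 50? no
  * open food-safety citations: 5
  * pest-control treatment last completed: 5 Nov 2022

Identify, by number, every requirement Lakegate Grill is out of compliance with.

1. allergen-trained staff 5 ≥ 3 → met
2. condition 'serves alcohol' holds; handwashing signage present → met
3. general liability coverage $1,250,000 < $1,425,000 → not met
4. open food-safety citations 5 > 3 → not met
5. condition 'offers outdoor seating' holds; grease-trap servicing 94 days ago vs limit 90 → not met
6. condition 'seating capacity exceeds 50' does not hold → requirement n/a → met
7. food-safety audit 194 days ago vs limit 180 → not met
8. ventilation inspection 526 days ago vs limit 730 → met
9. product liability coverage $1,150,000 ≥ $950,000 → met
10. pest-control treatment 39 days ago vs limit 60 → met
Not met: 3, 4, 5, 7

3, 4, 5, 7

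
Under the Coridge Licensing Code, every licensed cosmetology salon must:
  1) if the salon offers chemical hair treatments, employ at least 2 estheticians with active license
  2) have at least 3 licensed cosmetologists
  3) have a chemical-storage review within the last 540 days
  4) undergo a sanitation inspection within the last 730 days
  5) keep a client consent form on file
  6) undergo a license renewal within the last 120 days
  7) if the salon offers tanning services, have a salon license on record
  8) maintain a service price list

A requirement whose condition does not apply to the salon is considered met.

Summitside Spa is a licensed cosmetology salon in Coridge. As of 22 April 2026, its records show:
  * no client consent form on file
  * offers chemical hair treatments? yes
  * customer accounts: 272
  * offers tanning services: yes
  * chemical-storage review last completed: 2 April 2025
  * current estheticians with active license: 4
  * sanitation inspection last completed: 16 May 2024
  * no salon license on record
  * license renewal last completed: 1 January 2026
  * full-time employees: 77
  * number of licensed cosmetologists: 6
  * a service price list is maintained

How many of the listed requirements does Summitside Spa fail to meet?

1. condition 'offers chemical hair treatments' holds; estheticians with active license 4 ≥ 2 → met
2. licensed cosmetologists 6 ≥ 3 → met
3. chemical-storage review 385 days ago vs limit 540 → met
4. sanitation inspection 706 days ago vs limit 730 → met
5. client consent form absent → not met
6. license renewal 111 days ago vs limit 120 → met
7. condition 'offers tanning services' holds; salon license absent → not met
8. service price list present → met
Not met: 2 of 8

2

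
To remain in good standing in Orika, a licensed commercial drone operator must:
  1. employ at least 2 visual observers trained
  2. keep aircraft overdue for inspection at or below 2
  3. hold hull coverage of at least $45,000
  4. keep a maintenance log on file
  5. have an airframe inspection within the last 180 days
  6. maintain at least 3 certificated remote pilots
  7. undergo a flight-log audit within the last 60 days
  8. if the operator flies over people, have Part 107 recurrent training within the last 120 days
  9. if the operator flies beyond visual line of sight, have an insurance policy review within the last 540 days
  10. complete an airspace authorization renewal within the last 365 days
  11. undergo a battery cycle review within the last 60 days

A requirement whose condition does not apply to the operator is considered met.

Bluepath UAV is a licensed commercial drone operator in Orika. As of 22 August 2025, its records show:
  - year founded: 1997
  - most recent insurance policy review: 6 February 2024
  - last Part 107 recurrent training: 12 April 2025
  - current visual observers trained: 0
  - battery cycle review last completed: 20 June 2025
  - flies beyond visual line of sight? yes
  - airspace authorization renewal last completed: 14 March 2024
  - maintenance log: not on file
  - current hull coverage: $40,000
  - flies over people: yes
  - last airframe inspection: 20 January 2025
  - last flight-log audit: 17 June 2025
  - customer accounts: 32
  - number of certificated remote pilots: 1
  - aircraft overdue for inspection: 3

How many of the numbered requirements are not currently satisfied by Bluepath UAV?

11

1. visual observers trained 0 < 2 → not met
2. aircraft overdue for inspection 3 > 2 → not met
3. hull coverage $40,000 < $45,000 → not met
4. maintenance log absent → not met
5. airframe inspection 214 days ago vs limit 180 → not met
6. certificated remote pilots 1 < 3 → not met
7. flight-log audit 66 days ago vs limit 60 → not met
8. condition 'flies over people' holds; Part 107 recurrent training 132 days ago vs limit 120 → not met
9. condition 'flies beyond visual line of sight' holds; insurance policy review 563 days ago vs limit 540 → not met
10. airspace authorization renewal 526 days ago vs limit 365 → not met
11. battery cycle review 63 days ago vs limit 60 → not met
Not met: 11 of 11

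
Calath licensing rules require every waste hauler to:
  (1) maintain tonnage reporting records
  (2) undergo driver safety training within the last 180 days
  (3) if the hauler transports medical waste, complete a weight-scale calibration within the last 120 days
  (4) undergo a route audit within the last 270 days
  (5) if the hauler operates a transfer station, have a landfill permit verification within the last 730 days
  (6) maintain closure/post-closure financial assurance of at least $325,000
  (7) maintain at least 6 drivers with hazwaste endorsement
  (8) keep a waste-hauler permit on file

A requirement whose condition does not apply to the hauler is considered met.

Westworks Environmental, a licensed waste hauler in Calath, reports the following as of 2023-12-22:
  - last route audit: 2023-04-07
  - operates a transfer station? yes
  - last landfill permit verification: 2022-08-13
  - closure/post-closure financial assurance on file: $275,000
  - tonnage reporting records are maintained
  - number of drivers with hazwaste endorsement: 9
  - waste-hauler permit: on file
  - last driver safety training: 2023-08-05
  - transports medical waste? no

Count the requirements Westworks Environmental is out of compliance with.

1. tonnage reporting records present → met
2. driver safety training 139 days ago vs limit 180 → met
3. condition 'transports medical waste' does not hold → requirement n/a → met
4. route audit 259 days ago vs limit 270 → met
5. condition 'operates a transfer station' holds; landfill permit verification 496 days ago vs limit 730 → met
6. closure/post-closure financial assurance $275,000 < $325,000 → not met
7. drivers with hazwaste endorsement 9 ≥ 6 → met
8. waste-hauler permit present → met
Not met: 1 of 8

1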